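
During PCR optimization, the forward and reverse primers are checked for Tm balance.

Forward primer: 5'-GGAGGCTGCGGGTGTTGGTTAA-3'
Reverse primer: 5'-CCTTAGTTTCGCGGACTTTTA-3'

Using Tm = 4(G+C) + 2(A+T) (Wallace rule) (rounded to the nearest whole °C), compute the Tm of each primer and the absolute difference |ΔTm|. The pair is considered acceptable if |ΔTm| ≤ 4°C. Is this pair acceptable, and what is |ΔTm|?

|ΔTm| = 10°C; the pair is not acceptable.

Forward: A=3 T=6 G=11 C=2 → Tm = 2·9 + 4·13 = 70°C.
Reverse: A=3 T=9 G=4 C=5 → Tm = 2·12 + 4·9 = 60°C.
|ΔTm| = |70 − 60| = 10°C, > 4°C.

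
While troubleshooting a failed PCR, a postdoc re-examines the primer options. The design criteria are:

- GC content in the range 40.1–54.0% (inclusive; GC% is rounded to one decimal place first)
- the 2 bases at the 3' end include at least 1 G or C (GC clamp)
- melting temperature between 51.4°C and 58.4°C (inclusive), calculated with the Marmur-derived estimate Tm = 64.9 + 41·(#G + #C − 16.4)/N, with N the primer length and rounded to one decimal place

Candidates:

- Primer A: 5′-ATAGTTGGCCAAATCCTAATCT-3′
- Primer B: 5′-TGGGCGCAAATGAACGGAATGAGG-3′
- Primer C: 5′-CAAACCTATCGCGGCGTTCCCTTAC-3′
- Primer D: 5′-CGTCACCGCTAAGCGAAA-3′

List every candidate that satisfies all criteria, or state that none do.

None of the candidates satisfy all criteria.

Primer A (22 nt, A=7 T=7 G=3 C=5): GC 8/22 = 36.4%, outside 40.1–54.0% ✗; 3' end CT has 1 G/C ✓; Tm = 64.9 + 41·(8 − 16.4)/22 = 49.2°C, outside 51.4–58.4°C ✗ — fails.
Primer B (24 nt, A=8 T=3 G=10 C=3): GC 13/24 = 54.2%, outside 40.1–54.0% ✗; 3' end GG has 2 G/C ✓; Tm = 64.9 + 41·(13 − 16.4)/24 = 59.1°C, outside 51.4–58.4°C ✗ — fails.
Primer C (25 nt, A=5 T=6 G=4 C=10): GC 14/25 = 56.0%, outside 40.1–54.0% ✗; 3' end AC has 1 G/C ✓; Tm = 64.9 + 41·(14 − 16.4)/25 = 61.0°C, outside 51.4–58.4°C ✗ — fails.
Primer D (18 nt, A=6 T=2 G=4 C=6): GC 10/18 = 55.6%, outside 40.1–54.0% ✗; 3' end AA has 0 G/C, need ≥1 ✗; Tm = 64.9 + 41·(10 − 16.4)/18 = 50.3°C, outside 51.4–58.4°C ✗ — fails.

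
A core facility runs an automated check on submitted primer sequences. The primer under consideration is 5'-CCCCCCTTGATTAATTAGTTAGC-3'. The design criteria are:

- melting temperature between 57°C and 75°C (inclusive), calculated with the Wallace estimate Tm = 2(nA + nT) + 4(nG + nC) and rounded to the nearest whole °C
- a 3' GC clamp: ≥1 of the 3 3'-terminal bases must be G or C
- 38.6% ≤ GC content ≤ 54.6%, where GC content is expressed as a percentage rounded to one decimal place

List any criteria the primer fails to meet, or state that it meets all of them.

Base counts: A=5, T=8, G=3, C=7 (length 23).
Tm: Tm = 2·13 + 4·10 = 66°C ✓
GC clamp: 3' end AGC has 2 G/C ✓
GC content: GC 10/23 = 43.5% ✓

Meets all criteria.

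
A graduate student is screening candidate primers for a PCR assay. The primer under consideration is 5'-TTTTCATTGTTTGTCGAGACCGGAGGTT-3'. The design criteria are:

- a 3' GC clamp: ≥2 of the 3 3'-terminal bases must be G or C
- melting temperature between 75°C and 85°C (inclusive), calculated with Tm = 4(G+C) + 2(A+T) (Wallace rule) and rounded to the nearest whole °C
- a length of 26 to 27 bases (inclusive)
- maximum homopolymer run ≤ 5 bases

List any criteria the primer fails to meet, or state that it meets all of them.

Base counts: A=4, T=12, G=8, C=4 (length 28).
GC clamp: 3' end GTT has 1 G/C, need ≥2 ✗
Tm: Tm = 2·16 + 4·12 = 80°C ✓
length: length 28, outside 26–27 ✗
homopolymer run: longest run = 4 ✓

Fails: GC clamp, length.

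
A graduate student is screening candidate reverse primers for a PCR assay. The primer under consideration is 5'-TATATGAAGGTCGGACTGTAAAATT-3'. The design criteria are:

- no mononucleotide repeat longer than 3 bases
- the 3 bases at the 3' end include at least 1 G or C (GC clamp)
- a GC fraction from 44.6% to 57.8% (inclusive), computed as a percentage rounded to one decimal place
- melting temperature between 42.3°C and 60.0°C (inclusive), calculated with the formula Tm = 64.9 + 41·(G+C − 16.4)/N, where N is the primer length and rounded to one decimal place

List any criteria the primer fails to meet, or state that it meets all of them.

Fails: homopolymer run, GC clamp, GC content.

Base counts: A=9, T=8, G=6, C=2 (length 25).
homopolymer run: longest run = 4, exceeds 3 ✗
GC clamp: 3' end ATT has 0 G/C, need ≥1 ✗
GC content: GC 8/25 = 32.0%, outside 44.6–57.8% ✗
Tm: Tm = 64.9 + 41·(8 − 16.4)/25 = 51.1°C ✓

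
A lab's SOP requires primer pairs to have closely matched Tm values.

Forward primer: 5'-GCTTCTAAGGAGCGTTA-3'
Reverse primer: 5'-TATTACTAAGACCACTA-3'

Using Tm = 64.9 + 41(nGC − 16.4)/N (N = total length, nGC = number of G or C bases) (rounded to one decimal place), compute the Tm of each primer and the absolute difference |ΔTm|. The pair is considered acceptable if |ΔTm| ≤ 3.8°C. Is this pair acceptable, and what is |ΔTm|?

|ΔTm| = 7.2°C; the pair is not acceptable.

Forward: G+C = 8, N = 17 → Tm = 64.9 + 41·(8 − 16.4)/17 = 44.6°C.
Reverse: G+C = 5, N = 17 → Tm = 64.9 + 41·(5 − 16.4)/17 = 37.4°C.
|ΔTm| = |44.6 − 37.4| = 7.2°C, > 3.8°C.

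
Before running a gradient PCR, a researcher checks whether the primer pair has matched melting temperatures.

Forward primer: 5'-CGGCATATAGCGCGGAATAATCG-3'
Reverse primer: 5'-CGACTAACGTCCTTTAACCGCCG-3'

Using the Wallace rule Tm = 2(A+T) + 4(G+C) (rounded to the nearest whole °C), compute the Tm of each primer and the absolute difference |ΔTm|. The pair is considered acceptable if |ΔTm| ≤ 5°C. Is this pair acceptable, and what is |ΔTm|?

Forward: A=7 T=4 G=7 C=5 → Tm = 2·11 + 4·12 = 70°C.
Reverse: A=5 T=5 G=4 C=9 → Tm = 2·10 + 4·13 = 72°C.
|ΔTm| = |70 − 72| = 2°C, ≤ 5°C.

|ΔTm| = 2°C; the pair is acceptable.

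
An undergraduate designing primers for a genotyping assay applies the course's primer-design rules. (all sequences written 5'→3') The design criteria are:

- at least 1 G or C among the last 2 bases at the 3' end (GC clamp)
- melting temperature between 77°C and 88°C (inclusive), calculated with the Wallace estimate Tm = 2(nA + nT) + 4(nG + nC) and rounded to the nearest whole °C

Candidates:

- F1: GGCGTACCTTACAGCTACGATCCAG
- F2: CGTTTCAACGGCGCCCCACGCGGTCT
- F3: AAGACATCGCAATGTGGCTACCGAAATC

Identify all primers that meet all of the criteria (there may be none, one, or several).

F1, F2 and F3.

F1 (25 nt, A=6 T=5 G=6 C=8): 3' end AG has 1 G/C ✓; Tm = 2·11 + 4·14 = 78°C ✓ — passes.
F2 (26 nt, A=3 T=5 G=7 C=11): 3' end CT has 1 G/C ✓; Tm = 2·8 + 4·18 = 88°C ✓ — passes.
F3 (28 nt, A=10 T=5 G=6 C=7): 3' end TC has 1 G/C ✓; Tm = 2·15 + 4·13 = 82°C ✓ — passes.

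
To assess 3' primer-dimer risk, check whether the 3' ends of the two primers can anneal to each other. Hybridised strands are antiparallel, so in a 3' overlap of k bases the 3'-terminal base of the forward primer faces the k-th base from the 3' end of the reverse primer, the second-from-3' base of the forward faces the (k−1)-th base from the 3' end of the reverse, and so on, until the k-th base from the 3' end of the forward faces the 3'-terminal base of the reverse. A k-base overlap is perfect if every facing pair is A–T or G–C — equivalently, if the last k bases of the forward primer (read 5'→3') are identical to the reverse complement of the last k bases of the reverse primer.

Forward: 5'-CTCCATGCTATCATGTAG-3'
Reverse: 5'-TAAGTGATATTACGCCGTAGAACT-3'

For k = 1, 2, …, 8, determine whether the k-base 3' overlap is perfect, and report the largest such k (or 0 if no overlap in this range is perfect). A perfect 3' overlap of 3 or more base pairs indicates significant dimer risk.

Last 8 bases (5'→3') — forward …TCATGTAG, reverse …GTAGAACT.
Reverse complement of the reverse primer's last 8 bases: AGTTCTAC; its first k bases are the reverse complement of the reverse primer's last k bases, so a perfect k-base overlap needs the forward primer's last k bases to equal them.
Comparing (forward last k vs required): k=1: G vs A ✗; k=2: AG vs AG ✓; k=3: TAG vs AGT ✗; k=4: GTAG vs AGTT ✗; k=5: TGTAG vs AGTTC ✗; k=6: ATGTAG vs AGTTCT ✗; k=7: CATGTAG vs AGTTCTA ✗; k=8: TCATGTAG vs AGTTCTAC ✗.
Only k = 2 is perfect, so the longest perfect 3' overlap is 2.

Longest perfect overlap: 2 complementary base pairs; below the dimer-risk threshold (threshold 3).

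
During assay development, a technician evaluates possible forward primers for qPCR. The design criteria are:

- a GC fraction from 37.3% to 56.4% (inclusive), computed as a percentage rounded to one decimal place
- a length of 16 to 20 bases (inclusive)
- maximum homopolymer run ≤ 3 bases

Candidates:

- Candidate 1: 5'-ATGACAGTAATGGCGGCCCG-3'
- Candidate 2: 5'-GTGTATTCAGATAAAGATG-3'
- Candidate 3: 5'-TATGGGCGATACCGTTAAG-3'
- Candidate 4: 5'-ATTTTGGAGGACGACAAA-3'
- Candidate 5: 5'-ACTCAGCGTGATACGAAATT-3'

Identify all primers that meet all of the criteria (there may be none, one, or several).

Candidate 3 and Candidate 5.

Candidate 1 (20 nt, A=5 T=3 G=7 C=5): GC 12/20 = 60.0%, outside 37.3–56.4% ✗; length 20 ✓; longest run = 3 ✓ — fails.
Candidate 2 (19 nt, A=7 T=6 G=5 C=1): GC 6/19 = 31.6%, outside 37.3–56.4% ✗; length 19 ✓; longest run = 3 ✓ — fails.
Candidate 3 (19 nt, A=5 T=5 G=6 C=3): GC 9/19 = 47.4% ✓; length 19 ✓; longest run = 3 ✓ — passes.
Candidate 4 (18 nt, A=7 T=4 G=5 C=2): GC 7/18 = 38.9% ✓; length 18 ✓; longest run = 4, exceeds 3 ✗ — fails.
Candidate 5 (20 nt, A=7 T=5 G=4 C=4): GC 8/20 = 40.0% ✓; length 20 ✓; longest run = 3 ✓ — passes.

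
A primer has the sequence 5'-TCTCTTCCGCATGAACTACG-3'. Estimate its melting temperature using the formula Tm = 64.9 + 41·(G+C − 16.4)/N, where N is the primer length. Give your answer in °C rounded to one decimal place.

51.8°C

Base counts: A=4, T=6, G=3, C=7; G+C = 10, N = 20.
Tm = 64.9 + 41·(10 − 16.4)/20 = 64.9 + -262.40/20 = 51.8°C.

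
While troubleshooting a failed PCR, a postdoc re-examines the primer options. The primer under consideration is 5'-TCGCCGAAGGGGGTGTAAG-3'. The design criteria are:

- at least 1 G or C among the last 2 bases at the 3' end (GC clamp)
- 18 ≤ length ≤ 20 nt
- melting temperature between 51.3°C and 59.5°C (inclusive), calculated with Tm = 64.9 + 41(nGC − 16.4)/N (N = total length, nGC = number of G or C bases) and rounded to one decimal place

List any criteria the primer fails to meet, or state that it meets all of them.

Base counts: A=4, T=3, G=9, C=3 (length 19).
GC clamp: 3' end AG has 1 G/C ✓
length: length 19 ✓
Tm: Tm = 64.9 + 41·(12 − 16.4)/19 = 55.4°C ✓

Meets all criteria.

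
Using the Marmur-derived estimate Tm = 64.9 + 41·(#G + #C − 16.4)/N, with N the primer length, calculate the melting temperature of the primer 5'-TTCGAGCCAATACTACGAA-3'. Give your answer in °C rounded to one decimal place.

Base counts: A=7, T=4, G=3, C=5; G+C = 8, N = 19.
Tm = 64.9 + 41·(8 − 16.4)/19 = 64.9 + -344.40/19 = 46.8°C.

46.8°C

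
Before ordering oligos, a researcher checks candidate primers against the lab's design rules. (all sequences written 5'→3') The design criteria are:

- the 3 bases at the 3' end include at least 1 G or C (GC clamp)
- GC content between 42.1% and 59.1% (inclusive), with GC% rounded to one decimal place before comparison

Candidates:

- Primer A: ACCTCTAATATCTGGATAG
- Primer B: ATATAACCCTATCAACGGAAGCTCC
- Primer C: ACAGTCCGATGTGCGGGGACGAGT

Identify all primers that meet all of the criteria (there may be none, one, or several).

Primer A (19 nt, A=6 T=6 G=3 C=4): 3' end TAG has 1 G/C ✓; GC 7/19 = 36.8%, outside 42.1–59.1% ✗ — fails.
Primer B (25 nt, A=9 T=5 G=3 C=8): 3' end TCC has 2 G/C ✓; GC 11/25 = 44.0% ✓ — passes.
Primer C (24 nt, A=5 T=4 G=10 C=5): 3' end AGT has 1 G/C ✓; GC 15/24 = 62.5%, outside 42.1–59.1% ✗ — fails.

Primer B only.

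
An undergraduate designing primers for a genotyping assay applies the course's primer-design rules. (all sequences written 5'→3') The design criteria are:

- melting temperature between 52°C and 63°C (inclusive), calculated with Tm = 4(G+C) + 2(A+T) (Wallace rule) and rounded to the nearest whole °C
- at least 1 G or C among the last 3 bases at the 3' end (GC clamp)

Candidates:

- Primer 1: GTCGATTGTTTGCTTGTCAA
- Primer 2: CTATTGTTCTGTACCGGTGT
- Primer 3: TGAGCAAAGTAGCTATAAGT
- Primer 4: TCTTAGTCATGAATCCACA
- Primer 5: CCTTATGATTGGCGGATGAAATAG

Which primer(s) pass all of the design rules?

Primer 1, Primer 2, Primer 3 and Primer 4.

Primer 1 (20 nt, A=3 T=9 G=5 C=3): Tm = 2·12 + 4·8 = 56°C ✓; 3' end CAA has 1 G/C ✓ — passes.
Primer 2 (20 nt, A=2 T=9 G=5 C=4): Tm = 2·11 + 4·9 = 58°C ✓; 3' end TGT has 1 G/C ✓ — passes.
Primer 3 (20 nt, A=8 T=5 G=5 C=2): Tm = 2·13 + 4·7 = 54°C ✓; 3' end AGT has 1 G/C ✓ — passes.
Primer 4 (19 nt, A=6 T=6 G=2 C=5): Tm = 2·12 + 4·7 = 52°C ✓; 3' end ACA has 1 G/C ✓ — passes.
Primer 5 (24 nt, A=7 T=7 G=7 C=3): Tm = 2·14 + 4·10 = 68°C, outside 52–63°C ✗; 3' end TAG has 1 G/C ✓ — fails.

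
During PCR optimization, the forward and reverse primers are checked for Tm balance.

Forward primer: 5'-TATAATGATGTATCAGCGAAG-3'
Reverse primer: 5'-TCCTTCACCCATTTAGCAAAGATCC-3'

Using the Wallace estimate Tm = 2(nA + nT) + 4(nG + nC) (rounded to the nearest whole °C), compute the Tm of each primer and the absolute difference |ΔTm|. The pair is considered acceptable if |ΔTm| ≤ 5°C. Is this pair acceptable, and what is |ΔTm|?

|ΔTm| = 16°C; the pair is not acceptable.

Forward: A=8 T=6 G=5 C=2 → Tm = 2·14 + 4·7 = 56°C.
Reverse: A=7 T=7 G=2 C=9 → Tm = 2·14 + 4·11 = 72°C.
|ΔTm| = |56 − 72| = 16°C, > 5°C.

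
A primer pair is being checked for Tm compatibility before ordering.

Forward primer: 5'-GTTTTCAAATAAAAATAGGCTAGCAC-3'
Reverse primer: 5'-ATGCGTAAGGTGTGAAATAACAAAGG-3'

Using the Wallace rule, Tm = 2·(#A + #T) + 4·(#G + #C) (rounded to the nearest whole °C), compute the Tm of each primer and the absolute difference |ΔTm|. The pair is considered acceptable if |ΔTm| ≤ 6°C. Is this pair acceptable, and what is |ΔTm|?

|ΔTm| = 4°C; the pair is acceptable.

Forward: A=11 T=7 G=4 C=4 → Tm = 2·18 + 4·8 = 68°C.
Reverse: A=11 T=5 G=8 C=2 → Tm = 2·16 + 4·10 = 72°C.
|ΔTm| = |68 − 72| = 4°C, ≤ 6°C.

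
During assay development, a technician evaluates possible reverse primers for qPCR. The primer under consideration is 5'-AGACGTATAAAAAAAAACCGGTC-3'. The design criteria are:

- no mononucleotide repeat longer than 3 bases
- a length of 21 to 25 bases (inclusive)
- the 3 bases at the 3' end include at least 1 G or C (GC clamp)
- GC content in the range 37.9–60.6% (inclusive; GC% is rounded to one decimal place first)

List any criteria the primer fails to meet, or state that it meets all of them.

Fails: homopolymer run, GC content.

Base counts: A=12, T=3, G=4, C=4 (length 23).
homopolymer run: longest run = 9, exceeds 3 ✗
length: length 23 ✓
GC clamp: 3' end GTC has 2 G/C ✓
GC content: GC 8/23 = 34.8%, outside 37.9–60.6% ✗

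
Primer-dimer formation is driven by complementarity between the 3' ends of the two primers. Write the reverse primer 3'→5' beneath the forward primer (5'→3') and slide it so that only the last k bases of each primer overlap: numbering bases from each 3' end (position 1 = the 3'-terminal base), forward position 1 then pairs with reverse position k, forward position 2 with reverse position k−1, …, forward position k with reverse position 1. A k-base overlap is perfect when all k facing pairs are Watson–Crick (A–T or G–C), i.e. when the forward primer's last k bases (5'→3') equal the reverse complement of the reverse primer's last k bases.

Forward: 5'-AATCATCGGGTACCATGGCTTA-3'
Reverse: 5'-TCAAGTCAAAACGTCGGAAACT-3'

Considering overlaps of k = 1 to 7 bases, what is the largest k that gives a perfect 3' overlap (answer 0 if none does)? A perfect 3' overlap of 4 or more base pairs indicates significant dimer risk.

Last 7 bases (5'→3') — forward …TGGCTTA, reverse …GGAAACT.
Reverse complement of the reverse primer's last 7 bases: AGTTTCC; its first k bases are the reverse complement of the reverse primer's last k bases, so a perfect k-base overlap needs the forward primer's last k bases to equal them.
Comparing (forward last k vs required): k=1: A vs A ✓; k=2: TA vs AG ✗; k=3: TTA vs AGT ✗; k=4: CTTA vs AGTT ✗; k=5: GCTTA vs AGTTT ✗; k=6: GGCTTA vs AGTTTC ✗; k=7: TGGCTTA vs AGTTTCC ✗.
Only k = 1 is perfect, so the longest perfect 3' overlap is 1.

Longest perfect overlap: 1 complementary base pair; below the dimer-risk threshold (threshold 4).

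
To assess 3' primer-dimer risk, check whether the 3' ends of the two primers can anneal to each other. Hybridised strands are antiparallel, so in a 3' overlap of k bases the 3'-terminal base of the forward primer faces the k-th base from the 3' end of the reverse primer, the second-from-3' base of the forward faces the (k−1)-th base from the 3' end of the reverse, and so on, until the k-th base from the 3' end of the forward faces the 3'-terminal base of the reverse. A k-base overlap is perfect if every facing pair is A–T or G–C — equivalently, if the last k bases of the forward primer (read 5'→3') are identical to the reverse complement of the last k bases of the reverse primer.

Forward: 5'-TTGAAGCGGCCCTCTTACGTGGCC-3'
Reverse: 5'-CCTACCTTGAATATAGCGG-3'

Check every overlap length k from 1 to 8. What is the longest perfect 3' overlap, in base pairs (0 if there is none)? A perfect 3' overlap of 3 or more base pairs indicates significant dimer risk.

Last 8 bases (5'→3') — forward …ACGTGGCC, reverse …TATAGCGG.
Reverse complement of the reverse primer's last 8 bases: CCGCTATA; its first k bases are the reverse complement of the reverse primer's last k bases, so a perfect k-base overlap needs the forward primer's last k bases to equal them.
Comparing (forward last k vs required): k=1: C vs C ✓; k=2: CC vs CC ✓; k=3: GCC vs CCG ✗; k=4: GGCC vs CCGC ✗; k=5: TGGCC vs CCGCT ✗; k=6: GTGGCC vs CCGCTA ✗; k=7: CGTGGCC vs CCGCTAT ✗; k=8: ACGTGGCC vs CCGCTATA ✗.
Perfect overlaps at k = 1, 2; the largest is 2.

Longest perfect overlap: 2 complementary base pairs; below the dimer-risk threshold (threshold 3).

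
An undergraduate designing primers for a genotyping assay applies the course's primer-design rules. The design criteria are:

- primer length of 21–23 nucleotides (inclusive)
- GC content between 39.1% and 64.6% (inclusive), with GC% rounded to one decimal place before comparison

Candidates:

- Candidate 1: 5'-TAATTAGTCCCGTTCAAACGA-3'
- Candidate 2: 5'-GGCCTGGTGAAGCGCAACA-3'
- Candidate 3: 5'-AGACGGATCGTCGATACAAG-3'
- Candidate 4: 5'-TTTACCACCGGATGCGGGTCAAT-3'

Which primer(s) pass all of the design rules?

Candidate 1 (21 nt, A=7 T=6 G=3 C=5): length 21 ✓; GC 8/21 = 38.1%, outside 39.1–64.6% ✗ — fails.
Candidate 2 (19 nt, A=5 T=2 G=7 C=5): length 19, outside 21–23 ✗; GC 12/19 = 63.2% ✓ — fails.
Candidate 3 (20 nt, A=7 T=3 G=6 C=4): length 20, outside 21–23 ✗; GC 10/20 = 50.0% ✓ — fails.
Candidate 4 (23 nt, A=5 T=6 G=6 C=6): length 23 ✓; GC 12/23 = 52.2% ✓ — passes.

Candidate 4 only.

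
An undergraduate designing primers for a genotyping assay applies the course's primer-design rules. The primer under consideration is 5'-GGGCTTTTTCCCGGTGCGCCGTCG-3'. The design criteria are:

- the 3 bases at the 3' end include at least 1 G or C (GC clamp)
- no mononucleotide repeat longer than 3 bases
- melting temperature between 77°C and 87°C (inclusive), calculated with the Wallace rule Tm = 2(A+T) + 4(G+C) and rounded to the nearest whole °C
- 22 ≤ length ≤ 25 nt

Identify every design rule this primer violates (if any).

Base counts: A=0, T=7, G=9, C=8 (length 24).
GC clamp: 3' end TCG has 2 G/C ✓
homopolymer run: longest run = 5, exceeds 3 ✗
Tm: Tm = 2·7 + 4·17 = 82°C ✓
length: length 24 ✓

Fails: homopolymer run.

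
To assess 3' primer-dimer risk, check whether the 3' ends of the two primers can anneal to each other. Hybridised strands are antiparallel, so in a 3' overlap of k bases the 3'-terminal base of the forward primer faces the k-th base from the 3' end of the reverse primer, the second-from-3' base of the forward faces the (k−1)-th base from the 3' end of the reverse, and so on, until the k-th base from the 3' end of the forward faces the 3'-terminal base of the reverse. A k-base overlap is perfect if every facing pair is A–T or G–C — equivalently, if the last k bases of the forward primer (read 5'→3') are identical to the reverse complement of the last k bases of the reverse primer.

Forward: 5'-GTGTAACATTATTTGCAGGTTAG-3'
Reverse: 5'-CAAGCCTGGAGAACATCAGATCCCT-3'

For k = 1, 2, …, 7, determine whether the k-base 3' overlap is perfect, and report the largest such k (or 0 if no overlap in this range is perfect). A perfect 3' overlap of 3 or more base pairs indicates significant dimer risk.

Longest perfect overlap: 2 complementary base pairs; below the dimer-risk threshold (threshold 3).

Last 7 bases (5'→3') — forward …AGGTTAG, reverse …GATCCCT.
Reverse complement of the reverse primer's last 7 bases: AGGGATC; its first k bases are the reverse complement of the reverse primer's last k bases, so a perfect k-base overlap needs the forward primer's last k bases to equal them.
Comparing (forward last k vs required): k=1: G vs A ✗; k=2: AG vs AG ✓; k=3: TAG vs AGG ✗; k=4: TTAG vs AGGG ✗; k=5: GTTAG vs AGGGA ✗; k=6: GGTTAG vs AGGGAT ✗; k=7: AGGTTAG vs AGGGATC ✗.
Only k = 2 is perfect, so the longest perfect 3' overlap is 2.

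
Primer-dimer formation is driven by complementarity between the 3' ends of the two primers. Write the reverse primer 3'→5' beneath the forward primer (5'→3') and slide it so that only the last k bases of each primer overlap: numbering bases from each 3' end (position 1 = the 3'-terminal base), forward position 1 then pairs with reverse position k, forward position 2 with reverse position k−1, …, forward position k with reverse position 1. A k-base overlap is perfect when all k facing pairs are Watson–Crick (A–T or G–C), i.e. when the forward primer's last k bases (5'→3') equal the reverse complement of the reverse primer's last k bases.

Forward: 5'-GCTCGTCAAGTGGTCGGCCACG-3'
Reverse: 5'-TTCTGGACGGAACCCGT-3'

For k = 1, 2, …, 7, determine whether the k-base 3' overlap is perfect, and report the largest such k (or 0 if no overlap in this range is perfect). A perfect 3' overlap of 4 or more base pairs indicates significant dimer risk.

Longest perfect overlap: 3 complementary base pairs; below the dimer-risk threshold (threshold 4).

Last 7 bases (5'→3') — forward …GGCCACG, reverse …AACCCGT.
Reverse complement of the reverse primer's last 7 bases: ACGGGTT; its first k bases are the reverse complement of the reverse primer's last k bases, so a perfect k-base overlap needs the forward primer's last k bases to equal them.
Comparing (forward last k vs required): k=1: G vs A ✗; k=2: CG vs AC ✗; k=3: ACG vs ACG ✓; k=4: CACG vs ACGG ✗; k=5: CCACG vs ACGGG ✗; k=6: GCCACG vs ACGGGT ✗; k=7: GGCCACG vs ACGGGTT ✗.
Only k = 3 is perfect, so the longest perfect 3' overlap is 3.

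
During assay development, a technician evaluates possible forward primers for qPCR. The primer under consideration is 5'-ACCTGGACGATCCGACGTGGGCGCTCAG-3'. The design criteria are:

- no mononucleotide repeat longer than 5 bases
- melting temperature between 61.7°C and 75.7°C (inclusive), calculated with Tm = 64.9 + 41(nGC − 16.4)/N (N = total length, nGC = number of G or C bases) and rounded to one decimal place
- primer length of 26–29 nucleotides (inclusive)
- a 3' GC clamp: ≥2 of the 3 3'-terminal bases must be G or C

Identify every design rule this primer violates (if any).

Base counts: A=5, T=4, G=10, C=9 (length 28).
homopolymer run: longest run = 3 ✓
Tm: Tm = 64.9 + 41·(19 − 16.4)/28 = 68.7°C ✓
length: length 28 ✓
GC clamp: 3' end CAG has 2 G/C ✓

Meets all criteria.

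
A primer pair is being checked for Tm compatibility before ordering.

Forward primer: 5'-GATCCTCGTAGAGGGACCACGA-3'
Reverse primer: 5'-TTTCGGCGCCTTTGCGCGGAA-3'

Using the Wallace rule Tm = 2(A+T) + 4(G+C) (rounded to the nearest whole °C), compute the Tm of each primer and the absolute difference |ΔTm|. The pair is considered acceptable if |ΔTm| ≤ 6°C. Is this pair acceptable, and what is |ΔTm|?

Forward: A=6 T=3 G=7 C=6 → Tm = 2·9 + 4·13 = 70°C.
Reverse: A=2 T=6 G=7 C=6 → Tm = 2·8 + 4·13 = 68°C.
|ΔTm| = |70 − 68| = 2°C, ≤ 6°C.

|ΔTm| = 2°C; the pair is acceptable.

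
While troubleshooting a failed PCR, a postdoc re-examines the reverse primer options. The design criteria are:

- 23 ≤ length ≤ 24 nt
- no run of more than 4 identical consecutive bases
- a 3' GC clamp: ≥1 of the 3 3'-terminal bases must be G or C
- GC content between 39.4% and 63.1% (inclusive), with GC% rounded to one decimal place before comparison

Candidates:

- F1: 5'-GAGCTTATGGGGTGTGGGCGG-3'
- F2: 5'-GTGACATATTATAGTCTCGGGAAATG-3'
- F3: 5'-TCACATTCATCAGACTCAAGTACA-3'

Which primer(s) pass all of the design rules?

None of the candidates satisfy all criteria.

F1 (21 nt, A=2 T=5 G=12 C=2): length 21, outside 23–24 ✗; longest run = 4 ✓; 3' end CGG has 3 G/C ✓; GC 14/21 = 66.7%, outside 39.4–63.1% ✗ — fails.
F2 (26 nt, A=8 T=8 G=7 C=3): length 26, outside 23–24 ✗; longest run = 3 ✓; 3' end ATG has 1 G/C ✓; GC 10/26 = 38.5%, outside 39.4–63.1% ✗ — fails.
F3 (24 nt, A=9 T=6 G=2 C=7): length 24 ✓; longest run = 2 ✓; 3' end ACA has 1 G/C ✓; GC 9/24 = 37.5%, outside 39.4–63.1% ✗ — fails.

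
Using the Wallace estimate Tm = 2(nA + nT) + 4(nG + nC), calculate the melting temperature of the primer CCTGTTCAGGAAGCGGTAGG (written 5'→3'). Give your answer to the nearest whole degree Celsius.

64°C

Base counts: A=4, T=4, G=8, C=4 (length 20).
Tm = 2·(4+4) + 4·(8+4) = 2·8 + 4·12 = 16 + 48 = 64°C.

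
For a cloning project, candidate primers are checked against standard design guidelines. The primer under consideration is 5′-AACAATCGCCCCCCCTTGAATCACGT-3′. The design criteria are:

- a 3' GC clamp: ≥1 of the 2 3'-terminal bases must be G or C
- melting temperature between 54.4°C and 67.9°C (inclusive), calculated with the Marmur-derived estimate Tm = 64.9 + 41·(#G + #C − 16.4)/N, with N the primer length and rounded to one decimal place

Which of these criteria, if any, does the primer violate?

Meets all criteria.

Base counts: A=7, T=5, G=3, C=11 (length 26).
GC clamp: 3' end GT has 1 G/C ✓
Tm: Tm = 64.9 + 41·(14 − 16.4)/26 = 61.1°C ✓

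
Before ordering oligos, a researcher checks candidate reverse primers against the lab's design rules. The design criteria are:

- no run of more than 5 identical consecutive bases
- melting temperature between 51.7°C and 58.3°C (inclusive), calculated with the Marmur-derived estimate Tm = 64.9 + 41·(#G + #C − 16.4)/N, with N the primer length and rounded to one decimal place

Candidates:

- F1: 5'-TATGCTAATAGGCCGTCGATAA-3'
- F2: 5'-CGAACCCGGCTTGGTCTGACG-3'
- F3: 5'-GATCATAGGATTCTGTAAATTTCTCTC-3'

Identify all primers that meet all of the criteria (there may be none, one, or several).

F1 (22 nt, A=7 T=6 G=5 C=4): longest run = 2 ✓; Tm = 64.9 + 41·(9 − 16.4)/22 = 51.1°C, outside 51.7–58.3°C ✗ — fails.
F2 (21 nt, A=3 T=4 G=7 C=7): longest run = 3 ✓; Tm = 64.9 + 41·(14 − 16.4)/21 = 60.2°C, outside 51.7–58.3°C ✗ — fails.
F3 (27 nt, A=7 T=11 G=4 C=5): longest run = 3 ✓; Tm = 64.9 + 41·(9 − 16.4)/27 = 53.7°C ✓ — passes.

F3 only.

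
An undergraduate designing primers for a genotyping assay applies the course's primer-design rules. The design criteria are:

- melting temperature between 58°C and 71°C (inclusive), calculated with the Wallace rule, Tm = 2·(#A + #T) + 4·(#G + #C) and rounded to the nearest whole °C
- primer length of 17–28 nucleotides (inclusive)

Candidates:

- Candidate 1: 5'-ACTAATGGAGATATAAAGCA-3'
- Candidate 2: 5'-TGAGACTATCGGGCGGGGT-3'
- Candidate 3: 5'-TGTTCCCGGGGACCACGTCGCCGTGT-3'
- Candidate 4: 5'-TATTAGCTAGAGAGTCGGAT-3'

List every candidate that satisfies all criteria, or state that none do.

Candidate 1 (20 nt, A=10 T=4 G=4 C=2): Tm = 2·14 + 4·6 = 52°C, outside 58–71°C ✗; length 20 ✓ — fails.
Candidate 2 (19 nt, A=3 T=4 G=9 C=3): Tm = 2·7 + 4·12 = 62°C ✓; length 19 ✓ — passes.
Candidate 3 (26 nt, A=2 T=6 G=9 C=9): Tm = 2·8 + 4·18 = 88°C, outside 58–71°C ✗; length 26 ✓ — fails.
Candidate 4 (20 nt, A=6 T=6 G=6 C=2): Tm = 2·12 + 4·8 = 56°C, outside 58–71°C ✗; length 20 ✓ — fails.

Candidate 2 only.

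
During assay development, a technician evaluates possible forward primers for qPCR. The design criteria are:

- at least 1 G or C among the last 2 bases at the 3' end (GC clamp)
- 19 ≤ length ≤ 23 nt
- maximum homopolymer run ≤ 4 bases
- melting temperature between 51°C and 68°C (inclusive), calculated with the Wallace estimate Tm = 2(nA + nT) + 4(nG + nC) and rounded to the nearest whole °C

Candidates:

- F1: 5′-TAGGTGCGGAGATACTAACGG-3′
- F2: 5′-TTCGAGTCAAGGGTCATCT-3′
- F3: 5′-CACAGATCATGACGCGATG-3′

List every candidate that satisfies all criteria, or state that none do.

F1, F2 and F3.

F1 (21 nt, A=6 T=4 G=8 C=3): 3' end GG has 2 G/C ✓; length 21 ✓; longest run = 2 ✓; Tm = 2·10 + 4·11 = 64°C ✓ — passes.
F2 (19 nt, A=4 T=6 G=5 C=4): 3' end CT has 1 G/C ✓; length 19 ✓; longest run = 3 ✓; Tm = 2·10 + 4·9 = 56°C ✓ — passes.
F3 (19 nt, A=6 T=3 G=5 C=5): 3' end TG has 1 G/C ✓; length 19 ✓; longest run = 1 ✓; Tm = 2·9 + 4·10 = 58°C ✓ — passes.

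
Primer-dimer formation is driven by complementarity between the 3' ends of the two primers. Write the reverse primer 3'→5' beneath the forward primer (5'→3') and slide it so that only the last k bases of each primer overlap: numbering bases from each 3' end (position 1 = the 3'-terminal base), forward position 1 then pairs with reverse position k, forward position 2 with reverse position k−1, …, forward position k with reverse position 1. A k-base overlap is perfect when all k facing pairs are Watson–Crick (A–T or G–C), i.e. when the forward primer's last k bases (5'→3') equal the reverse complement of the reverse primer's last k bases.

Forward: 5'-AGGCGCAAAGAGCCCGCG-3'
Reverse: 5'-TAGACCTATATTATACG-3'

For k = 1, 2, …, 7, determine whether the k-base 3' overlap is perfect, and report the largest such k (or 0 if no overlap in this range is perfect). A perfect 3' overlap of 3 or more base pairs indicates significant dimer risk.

Last 7 bases (5'→3') — forward …GCCCGCG, reverse …TTATACG.
Reverse complement of the reverse primer's last 7 bases: CGTATAA; its first k bases are the reverse complement of the reverse primer's last k bases, so a perfect k-base overlap needs the forward primer's last k bases to equal them.
Comparing (forward last k vs required): k=1: G vs C ✗; k=2: CG vs CG ✓; k=3: GCG vs CGT ✗; k=4: CGCG vs CGTA ✗; k=5: CCGCG vs CGTAT ✗; k=6: CCCGCG vs CGTATA ✗; k=7: GCCCGCG vs CGTATAA ✗.
Only k = 2 is perfect, so the longest perfect 3' overlap is 2.

Longest perfect overlap: 2 complementary base pairs; below the dimer-risk threshold (threshold 3).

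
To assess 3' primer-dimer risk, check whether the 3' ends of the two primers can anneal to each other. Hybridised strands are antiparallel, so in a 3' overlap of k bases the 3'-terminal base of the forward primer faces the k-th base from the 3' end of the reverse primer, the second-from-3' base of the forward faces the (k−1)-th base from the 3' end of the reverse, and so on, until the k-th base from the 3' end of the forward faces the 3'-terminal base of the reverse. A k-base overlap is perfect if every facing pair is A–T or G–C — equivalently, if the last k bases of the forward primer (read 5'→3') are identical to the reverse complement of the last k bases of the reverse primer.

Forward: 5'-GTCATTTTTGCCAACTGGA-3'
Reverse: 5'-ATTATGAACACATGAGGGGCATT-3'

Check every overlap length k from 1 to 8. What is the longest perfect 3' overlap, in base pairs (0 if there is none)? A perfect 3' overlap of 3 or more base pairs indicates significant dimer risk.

Last 8 bases (5'→3') — forward …CAACTGGA, reverse …GGGGCATT.
Reverse complement of the reverse primer's last 8 bases: AATGCCCC; its first k bases are the reverse complement of the reverse primer's last k bases, so a perfect k-base overlap needs the forward primer's last k bases to equal them.
Comparing (forward last k vs required): k=1: A vs A ✓; k=2: GA vs AA ✗; k=3: GGA vs AAT ✗; k=4: TGGA vs AATG ✗; k=5: CTGGA vs AATGC ✗; k=6: ACTGGA vs AATGCC ✗; k=7: AACTGGA vs AATGCCC ✗; k=8: CAACTGGA vs AATGCCCC ✗.
Only k = 1 is perfect, so the longest perfect 3' overlap is 1.

Longest perfect overlap: 1 complementary base pair; below the dimer-risk threshold (threshold 3).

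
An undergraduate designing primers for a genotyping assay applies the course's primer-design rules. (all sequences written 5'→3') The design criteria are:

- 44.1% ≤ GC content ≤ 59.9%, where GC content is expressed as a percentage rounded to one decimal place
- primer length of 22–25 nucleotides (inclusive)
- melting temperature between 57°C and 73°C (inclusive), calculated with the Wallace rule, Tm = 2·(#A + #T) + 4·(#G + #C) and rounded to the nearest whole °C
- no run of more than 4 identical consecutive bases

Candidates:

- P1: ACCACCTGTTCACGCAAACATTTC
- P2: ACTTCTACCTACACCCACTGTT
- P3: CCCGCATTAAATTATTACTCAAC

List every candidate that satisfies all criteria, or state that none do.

P1 and P2.

P1 (24 nt, A=7 T=6 G=2 C=9): GC 11/24 = 45.8% ✓; length 24 ✓; Tm = 2·13 + 4·11 = 70°C ✓; longest run = 3 ✓ — passes.
P2 (22 nt, A=5 T=7 G=1 C=9): GC 10/22 = 45.5% ✓; length 22 ✓; Tm = 2·12 + 4·10 = 64°C ✓; longest run = 3 ✓ — passes.
P3 (23 nt, A=8 T=7 G=1 C=7): GC 8/23 = 34.8%, outside 44.1–59.9% ✗; length 23 ✓; Tm = 2·15 + 4·8 = 62°C ✓; longest run = 3 ✓ — fails.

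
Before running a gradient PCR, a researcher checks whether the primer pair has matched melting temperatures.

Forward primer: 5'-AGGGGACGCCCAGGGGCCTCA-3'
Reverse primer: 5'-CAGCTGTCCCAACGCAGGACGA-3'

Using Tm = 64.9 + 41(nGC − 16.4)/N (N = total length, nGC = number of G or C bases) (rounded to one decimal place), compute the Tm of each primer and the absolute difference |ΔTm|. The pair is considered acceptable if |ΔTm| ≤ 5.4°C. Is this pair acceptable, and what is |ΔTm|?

|ΔTm| = 3.7°C; the pair is acceptable.

Forward: G+C = 16, N = 21 → Tm = 64.9 + 41·(16 − 16.4)/21 = 64.1°C.
Reverse: G+C = 14, N = 22 → Tm = 64.9 + 41·(14 − 16.4)/22 = 60.4°C.
|ΔTm| = |64.1 − 60.4| = 3.7°C, ≤ 5.4°C.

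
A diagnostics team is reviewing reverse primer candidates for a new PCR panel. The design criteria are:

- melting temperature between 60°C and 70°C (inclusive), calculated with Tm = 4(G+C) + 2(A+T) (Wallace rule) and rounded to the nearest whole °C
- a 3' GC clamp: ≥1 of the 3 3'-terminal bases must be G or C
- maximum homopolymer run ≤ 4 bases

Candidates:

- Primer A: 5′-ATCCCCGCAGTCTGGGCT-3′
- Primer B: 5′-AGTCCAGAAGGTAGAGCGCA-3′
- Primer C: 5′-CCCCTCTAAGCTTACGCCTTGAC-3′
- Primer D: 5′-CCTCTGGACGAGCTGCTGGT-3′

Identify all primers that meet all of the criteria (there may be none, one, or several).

Primer A, Primer B and Primer D.

Primer A (18 nt, A=2 T=4 G=5 C=7): Tm = 2·6 + 4·12 = 60°C ✓; 3' end GCT has 2 G/C ✓; longest run = 4 ✓ — passes.
Primer B (20 nt, A=7 T=2 G=7 C=4): Tm = 2·9 + 4·11 = 62°C ✓; 3' end GCA has 2 G/C ✓; longest run = 2 ✓ — passes.
Primer C (23 nt, A=4 T=6 G=3 C=10): Tm = 2·10 + 4·13 = 72°C, outside 60–70°C ✗; 3' end GAC has 2 G/C ✓; longest run = 4 ✓ — fails.
Primer D (20 nt, A=2 T=5 G=7 C=6): Tm = 2·7 + 4·13 = 66°C ✓; 3' end GGT has 2 G/C ✓; longest run = 2 ✓ — passes.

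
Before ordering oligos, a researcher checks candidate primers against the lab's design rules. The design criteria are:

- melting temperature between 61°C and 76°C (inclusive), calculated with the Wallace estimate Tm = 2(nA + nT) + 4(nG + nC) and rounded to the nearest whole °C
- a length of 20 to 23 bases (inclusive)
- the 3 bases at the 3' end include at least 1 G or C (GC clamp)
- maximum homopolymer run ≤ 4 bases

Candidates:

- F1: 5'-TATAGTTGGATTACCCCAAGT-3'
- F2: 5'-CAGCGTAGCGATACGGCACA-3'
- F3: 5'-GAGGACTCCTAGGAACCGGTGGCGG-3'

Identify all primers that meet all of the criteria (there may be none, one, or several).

F2 only.

F1 (21 nt, A=6 T=7 G=4 C=4): Tm = 2·13 + 4·8 = 58°C, outside 61–76°C ✗; length 21 ✓; 3' end AGT has 1 G/C ✓; longest run = 4 ✓ — fails.
F2 (20 nt, A=6 T=2 G=6 C=6): Tm = 2·8 + 4·12 = 64°C ✓; length 20 ✓; 3' end ACA has 1 G/C ✓; longest run = 2 ✓ — passes.
F3 (25 nt, A=5 T=3 G=11 C=6): Tm = 2·8 + 4·17 = 84°C, outside 61–76°C ✗; length 25, outside 20–23 ✗; 3' end CGG has 3 G/C ✓; longest run = 2 ✓ — fails.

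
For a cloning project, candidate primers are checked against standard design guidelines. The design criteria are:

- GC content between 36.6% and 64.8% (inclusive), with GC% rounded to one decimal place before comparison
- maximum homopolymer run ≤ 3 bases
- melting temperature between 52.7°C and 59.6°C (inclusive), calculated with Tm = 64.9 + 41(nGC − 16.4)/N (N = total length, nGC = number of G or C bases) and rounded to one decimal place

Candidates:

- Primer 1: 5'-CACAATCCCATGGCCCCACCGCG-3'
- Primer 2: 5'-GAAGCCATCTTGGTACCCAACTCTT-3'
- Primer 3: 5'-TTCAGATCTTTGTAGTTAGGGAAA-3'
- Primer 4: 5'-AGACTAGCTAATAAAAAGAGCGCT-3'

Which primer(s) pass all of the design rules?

Primer 1 (23 nt, A=5 T=2 G=4 C=12): GC 16/23 = 69.6%, outside 36.6–64.8% ✗; longest run = 4, exceeds 3 ✗; Tm = 64.9 + 41·(16 − 16.4)/23 = 64.2°C, outside 52.7–59.6°C ✗ — fails.
Primer 2 (25 nt, A=6 T=7 G=4 C=8): GC 12/25 = 48.0% ✓; longest run = 3 ✓; Tm = 64.9 + 41·(12 − 16.4)/25 = 57.7°C ✓ — passes.
Primer 3 (24 nt, A=7 T=9 G=6 C=2): GC 8/24 = 33.3%, outside 36.6–64.8% ✗; longest run = 3 ✓; Tm = 64.9 + 41·(8 − 16.4)/24 = 50.6°C, outside 52.7–59.6°C ✗ — fails.
Primer 4 (24 nt, A=11 T=4 G=5 C=4): GC 9/24 = 37.5% ✓; longest run = 5, exceeds 3 ✗; Tm = 64.9 + 41·(9 − 16.4)/24 = 52.3°C, outside 52.7–59.6°C ✗ — fails.

Primer 2 only.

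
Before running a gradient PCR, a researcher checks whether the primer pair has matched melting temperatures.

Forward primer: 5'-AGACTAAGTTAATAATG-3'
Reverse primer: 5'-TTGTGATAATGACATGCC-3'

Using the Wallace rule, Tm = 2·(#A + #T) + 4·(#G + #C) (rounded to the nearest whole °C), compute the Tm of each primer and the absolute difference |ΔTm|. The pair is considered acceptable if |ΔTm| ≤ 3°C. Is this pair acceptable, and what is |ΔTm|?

Forward: A=8 T=5 G=3 C=1 → Tm = 2·13 + 4·4 = 42°C.
Reverse: A=5 T=6 G=4 C=3 → Tm = 2·11 + 4·7 = 50°C.
|ΔTm| = |42 − 50| = 8°C, > 3°C.

|ΔTm| = 8°C; the pair is not acceptable.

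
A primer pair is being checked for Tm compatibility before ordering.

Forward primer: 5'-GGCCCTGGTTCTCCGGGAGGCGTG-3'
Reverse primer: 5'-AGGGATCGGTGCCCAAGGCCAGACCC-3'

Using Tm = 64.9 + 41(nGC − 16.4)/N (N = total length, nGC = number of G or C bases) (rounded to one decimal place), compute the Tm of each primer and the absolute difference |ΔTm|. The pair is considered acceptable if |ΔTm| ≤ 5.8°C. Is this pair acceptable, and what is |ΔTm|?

|ΔTm| = 0.2°C; the pair is acceptable.

Forward: G+C = 18, N = 24 → Tm = 64.9 + 41·(18 − 16.4)/24 = 67.6°C.
Reverse: G+C = 18, N = 26 → Tm = 64.9 + 41·(18 − 16.4)/26 = 67.4°C.
|ΔTm| = |67.6 − 67.4| = 0.2°C, ≤ 5.8°C.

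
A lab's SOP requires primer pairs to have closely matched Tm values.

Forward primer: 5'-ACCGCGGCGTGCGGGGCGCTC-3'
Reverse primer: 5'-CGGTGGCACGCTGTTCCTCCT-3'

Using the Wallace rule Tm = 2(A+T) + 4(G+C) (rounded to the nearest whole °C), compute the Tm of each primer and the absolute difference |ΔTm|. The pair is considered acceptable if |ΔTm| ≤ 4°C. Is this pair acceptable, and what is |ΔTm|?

|ΔTm| = 8°C; the pair is not acceptable.

Forward: A=1 T=2 G=10 C=8 → Tm = 2·3 + 4·18 = 78°C.
Reverse: A=1 T=6 G=6 C=8 → Tm = 2·7 + 4·14 = 70°C.
|ΔTm| = |78 − 70| = 8°C, > 4°C.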